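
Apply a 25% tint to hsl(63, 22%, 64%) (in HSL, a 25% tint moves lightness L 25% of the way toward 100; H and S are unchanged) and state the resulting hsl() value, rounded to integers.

L moves 25% from 64 toward 100: 64 + 9 = 73 → 73.
H and S are unchanged.

hsl(63, 22%, 73%)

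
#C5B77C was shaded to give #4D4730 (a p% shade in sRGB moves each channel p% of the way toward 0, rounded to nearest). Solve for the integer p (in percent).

61%

#C5B77C is rgb(197, 183, 124); #4D4730 is rgb(77, 71, 48).
On the R channel (widest range): 77 ≈ 197 + (p/100)(0 − 197), so p ≈ 100×(77 − 197)/(0 − 197) = -12000/-197 = 60.91.
p = 61 reproduces all three channels after rounding.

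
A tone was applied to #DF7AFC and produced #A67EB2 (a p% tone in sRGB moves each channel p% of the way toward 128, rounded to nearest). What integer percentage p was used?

60%

#DF7AFC is rgb(223, 122, 252); #A67EB2 is rgb(166, 126, 178).
On the B channel (widest range): 178 ≈ 252 + (p/100)(128 − 252), so p ≈ 100×(178 − 252)/(128 − 252) = -7400/-124 = 59.68.
p = 60 reproduces all three channels after rounding.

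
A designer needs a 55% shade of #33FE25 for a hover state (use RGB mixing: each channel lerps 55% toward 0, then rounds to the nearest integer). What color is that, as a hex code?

#33FE25 is rgb(51, 254, 37).
Lerp each channel 55% toward 0:
  R: 51 + 0.55×(0−51) = 51 − 28.05 = 22.95 → 23
  G: 254 − 139.7 = 114.3 → 114
  B: 37 + 0.55×(0−37) = 37 − 20.35 = 16.65 → 17
rgb(23, 114, 17) = #177211.

#177211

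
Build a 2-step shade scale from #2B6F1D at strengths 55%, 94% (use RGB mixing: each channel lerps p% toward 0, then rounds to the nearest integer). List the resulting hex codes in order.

#13320D, #030702

#2B6F1D is rgb(43, 111, 29).
55%: (43 − 23.65 = 19.35→19, 111 − 61.05 = 49.95→50, 29 − 15.95 = 13.05→13) → #13320D
94%: (43 − 40.42 = 2.58→3, 111 − 104.34 = 6.66→7, 29 − 27.26 = 1.74→2) → #030702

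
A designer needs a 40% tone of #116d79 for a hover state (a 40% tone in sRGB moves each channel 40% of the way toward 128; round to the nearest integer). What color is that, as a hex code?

#3d757c

#116d79 is rgb(17, 109, 121).
A 40% tone moves each channel 40% toward 128:
  R: 17 + 44.4 = 61.4 → 61
  G: 109 + 7.6 = 116.6 → 117
  B: 121 + 0.4×(128−121) = 121 + 2.8 = 123.8 → 124
rgb(61, 117, 124) = #3d757c.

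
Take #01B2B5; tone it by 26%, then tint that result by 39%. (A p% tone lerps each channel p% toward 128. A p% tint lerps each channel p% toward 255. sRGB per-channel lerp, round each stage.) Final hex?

#01B2B5 is rgb(1, 178, 181).
Per channel, c → c + 0.26(128 − c):
  R: 1 + 0.26×(128−1) = 1 + 33.02 = 34.02 → 34
  G: 178 − 13 = 165 → 165
  B: 181 − 13.78 = 167.22 → 167
After the tone: rgb(34, 165, 167) = #22A5A7.
Per channel, c → c + 0.39(255 − c):
  R: 34 + 0.39×(255−34) = 34 + 86.19 = 120.19 → 120
  G: 165 + 0.39×(255−165) = 165 + 35.1 = 200.1 → 200
  B: 167 + 0.39×(255−167) = 167 + 34.32 = 201.32 → 201
rgb(120, 200, 201) = #78C8C9.

#78C8C9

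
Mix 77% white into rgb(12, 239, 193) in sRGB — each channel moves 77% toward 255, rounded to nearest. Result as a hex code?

Lerp each channel 77% toward 255:
  R: 12 + 187.11 = 199.11 → 199
  G: 239 + 0.77×(255−239) = 239 + 12.32 = 251.32 → 251
  B: 193 + 0.77×(255−193) = 193 + 47.74 = 240.74 → 241
rgb(199, 251, 241) = #C7FBF1.

#C7FBF1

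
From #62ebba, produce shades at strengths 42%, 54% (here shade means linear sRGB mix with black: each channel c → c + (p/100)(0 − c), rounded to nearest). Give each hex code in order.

#39886c, #2d6c56

#62ebba is rgb(98, 235, 186).
42%: (98 − 41.16 = 56.84→57, 235 − 98.7 = 136.3→136, 186 − 78.12 = 107.88→108) → #39886c
54%: (98 − 52.92 = 45.08→45, 235 − 126.9 = 108.1→108, 186 − 100.44 = 85.56→86) → #2d6c56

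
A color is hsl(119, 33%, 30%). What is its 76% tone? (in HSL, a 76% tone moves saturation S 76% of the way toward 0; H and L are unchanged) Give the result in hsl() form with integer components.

S moves 76% from 33 toward 0: 33 − 25.08 = 7.92 → 8.
H and L are unchanged.

hsl(119, 8%, 30%)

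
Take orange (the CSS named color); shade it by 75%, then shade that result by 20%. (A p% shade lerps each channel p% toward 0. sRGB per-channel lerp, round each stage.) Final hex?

#332100

CSS orange is rgb(255, 165, 0).
Per channel, c → c + 0.75(0 − c):
  R: 255 − 191.25 = 63.75 → 64
  G: 165 + 0.75×(0−165) = 165 − 123.75 = 41.25 → 41
  B: 0 + 0 = 0 → 0
After the shade: rgb(64, 41, 0) = #402900.
Per channel, c → c + 0.2(0 − c):
  R: 64 + 0.2×(0−64) = 64 − 12.8 = 51.2 → 51
  G: 41 + 0.2×(0−41) = 41 − 8.2 = 32.8 → 33
  B: 0 + 0.2×(0−0) = 0 + 0 = 0 → 0
rgb(51, 33, 0) = #332100.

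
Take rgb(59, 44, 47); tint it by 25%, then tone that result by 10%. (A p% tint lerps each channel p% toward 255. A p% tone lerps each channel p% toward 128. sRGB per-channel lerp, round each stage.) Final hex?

Per channel, c → c + 0.25(255 − c):
  R: 59 + 0.25×(255−59) = 59 + 49 = 108 → 108
  G: 44 + 52.75 = 96.75 → 97
  B: 47 + 52 = 99 → 99
After the tint: rgb(108, 97, 99) = #6C6163.
A 10% tone moves each channel 10% toward 128:
  R: 108 + 0.1×(128−108) = 108 + 2 = 110 → 110
  G: 97 + 3.1 = 100.1 → 100
  B: 99 + 0.1×(128−99) = 99 + 2.9 = 101.9 → 102
rgb(110, 100, 102) = #6E6466.

#6E6466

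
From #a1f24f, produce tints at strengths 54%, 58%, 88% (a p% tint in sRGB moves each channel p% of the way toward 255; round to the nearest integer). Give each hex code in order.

#a1f24f is rgb(161, 242, 79).
54%: (161 + 50.76 = 211.76→212, 242 + 7.02 = 249.02→249, 79 + 95.04 = 174.04→174) → #d4f9ae
58%: (161 + 54.52 = 215.52→216, 242 + 7.54 = 249.54→250, 79 + 102.08 = 181.08→181) → #d8fab5
88%: (161 + 82.72 = 243.72→244, 242 + 11.44 = 253.44→253, 79 + 154.88 = 233.88→234) → #f4fdea

#d4f9ae, #d8fab5, #f4fdea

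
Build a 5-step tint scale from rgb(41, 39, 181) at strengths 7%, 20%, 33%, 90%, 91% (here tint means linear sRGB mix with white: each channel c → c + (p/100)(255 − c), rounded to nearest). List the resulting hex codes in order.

#3836BA, #5452C4, #706ECD, #EAE9F8, #ECECF8

7%: (41 + 14.98 = 55.98→56, 39 + 15.12 = 54.12→54, 181 + 5.18 = 186.18→186) → #3836BA
20%: (41 + 42.8 = 83.8→84, 39 + 43.2 = 82.2→82, 181 + 14.8 = 195.8→196) → #5452C4
33%: (41 + 70.62 = 111.62→112, 39 + 71.28 = 110.28→110, 181 + 24.42 = 205.42→205) → #706ECD
90%: (41 + 192.6 = 233.6→234, 39 + 194.4 = 233.4→233, 181 + 66.6 = 247.6→248) → #EAE9F8
91%: (41 + 194.74 = 235.74→236, 39 + 196.56 = 235.56→236, 181 + 67.34 = 248.34→248) → #ECECF8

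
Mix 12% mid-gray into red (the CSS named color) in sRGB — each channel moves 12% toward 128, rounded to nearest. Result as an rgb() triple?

CSS red is rgb(255, 0, 0).
Per channel, c → c + 0.12(128 − c):
  R: 255 − 15.24 = 239.76 → 240
  G: 0 + 15.36 = 15.36 → 15
  B: 0 + 15.36 = 15.36 → 15

rgb(240, 15, 15)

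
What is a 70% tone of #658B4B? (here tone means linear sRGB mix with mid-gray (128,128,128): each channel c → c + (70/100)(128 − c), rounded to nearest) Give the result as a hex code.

#658B4B is rgb(101, 139, 75).
A 70% tone moves each channel 70% toward 128:
  R: 101 + 18.9 = 119.9 → 120
  G: 139 + 0.7×(128−139) = 139 − 7.7 = 131.3 → 131
  B: 75 + 0.7×(128−75) = 75 + 37.1 = 112.1 → 112
rgb(120, 131, 112) = #788370.

#788370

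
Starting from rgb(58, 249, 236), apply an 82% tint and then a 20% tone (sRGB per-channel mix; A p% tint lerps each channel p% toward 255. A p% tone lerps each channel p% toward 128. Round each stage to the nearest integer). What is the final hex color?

#CAE5E3

Per channel, c → c + 0.82(255 − c):
  R: 58 + 161.54 = 219.54 → 220
  G: 249 + 0.82×(255−249) = 249 + 4.92 = 253.92 → 254
  B: 236 + 15.58 = 251.58 → 252
After the tint: rgb(220, 254, 252) = #DCFEFC.
A 20% tone moves each channel 20% toward 128:
  R: 220 + 0.2×(128−220) = 220 − 18.4 = 201.6 → 202
  G: 254 + 0.2×(128−254) = 254 − 25.2 = 228.8 → 229
  B: 252 + 0.2×(128−252) = 252 − 24.8 = 227.2 → 227
rgb(202, 229, 227) = #CAE5E3.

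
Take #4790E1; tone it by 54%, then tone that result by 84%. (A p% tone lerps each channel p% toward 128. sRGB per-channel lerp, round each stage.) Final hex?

#7C8187

#4790E1 is rgb(71, 144, 225).
Lerp each channel 54% toward 128:
  R: 71 + 30.78 = 101.78 → 102
  G: 144 + 0.54×(128−144) = 144 − 8.64 = 135.36 → 135
  B: 225 − 52.38 = 172.62 → 173
After the tone: rgb(102, 135, 173) = #6687AD.
Per channel, c → c + 0.84(128 − c):
  R: 102 + 0.84×(128−102) = 102 + 21.84 = 123.84 → 124
  G: 135 − 5.88 = 129.12 → 129
  B: 173 − 37.8 = 135.2 → 135
rgb(124, 129, 135) = #7C8187.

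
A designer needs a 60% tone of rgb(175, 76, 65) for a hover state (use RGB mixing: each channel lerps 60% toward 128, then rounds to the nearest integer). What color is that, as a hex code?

#936B67

Lerp each channel 60% toward 128:
  R: 175 − 28.2 = 146.8 → 147
  G: 76 + 31.2 = 107.2 → 107
  B: 65 + 0.6×(128−65) = 65 + 37.8 = 102.8 → 103
rgb(147, 107, 103) = #936B67.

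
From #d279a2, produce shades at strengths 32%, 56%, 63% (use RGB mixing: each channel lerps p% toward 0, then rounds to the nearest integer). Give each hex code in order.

#8f526e, #5c3547, #4e2d3c

#d279a2 is rgb(210, 121, 162).
32%: (210 − 67.2 = 142.8→143, 121 − 38.72 = 82.28→82, 162 − 51.84 = 110.16→110) → #8f526e
56%: (210 − 117.6 = 92.4→92, 121 − 67.76 = 53.24→53, 162 − 90.72 = 71.28→71) → #5c3547
63%: (210 − 132.3 = 77.7→78, 121 − 76.23 = 44.77→45, 162 − 102.06 = 59.94→60) → #4e2d3c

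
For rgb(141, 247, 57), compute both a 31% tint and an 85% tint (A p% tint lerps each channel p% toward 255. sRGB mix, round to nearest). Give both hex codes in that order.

#B0F976, #EEFEE1

31% tint:
  R: 141 + 0.31×(255−141) = 141 + 35.34 = 176.34 → 176
  G: 247 + 0.31×(255−247) = 247 + 2.48 = 249.48 → 249
  B: 57 + 0.31×(255−57) = 57 + 61.38 = 118.38 → 118
  → #B0F976
85% tint:
  R: 141 + 0.85×(255−141) = 141 + 96.9 = 237.9 → 238
  G: 247 + 0.85×(255−247) = 247 + 6.8 = 253.8 → 254
  B: 57 + 168.3 = 225.3 → 225
  → #EEFEE1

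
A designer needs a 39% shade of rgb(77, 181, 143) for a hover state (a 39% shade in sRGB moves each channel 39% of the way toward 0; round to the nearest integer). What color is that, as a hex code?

Lerp each channel 39% toward 0:
  R: 77 + 0.39×(0−77) = 77 − 30.03 = 46.97 → 47
  G: 181 − 70.59 = 110.41 → 110
  B: 143 + 0.39×(0−143) = 143 − 55.77 = 87.23 → 87
rgb(47, 110, 87) = #2f6e57.

#2f6e57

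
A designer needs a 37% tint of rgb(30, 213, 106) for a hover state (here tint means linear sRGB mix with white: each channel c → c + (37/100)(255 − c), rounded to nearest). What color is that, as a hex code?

Lerp each channel 37% toward 255:
  R: 30 + 0.37×(255−30) = 30 + 83.25 = 113.25 → 113
  G: 213 + 0.37×(255−213) = 213 + 15.54 = 228.54 → 229
  B: 106 + 55.13 = 161.13 → 161
rgb(113, 229, 161) = #71E5A1.

#71E5A1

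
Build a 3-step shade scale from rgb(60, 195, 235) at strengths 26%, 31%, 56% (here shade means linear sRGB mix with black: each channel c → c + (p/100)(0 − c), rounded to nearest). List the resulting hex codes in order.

26%: (60 − 15.6 = 44.4→44, 195 − 50.7 = 144.3→144, 235 − 61.1 = 173.9→174) → #2C90AE
31%: (60 − 18.6 = 41.4→41, 195 − 60.45 = 134.55→135, 235 − 72.85 = 162.15→162) → #2987A2
56%: (60 − 33.6 = 26.4→26, 195 − 109.2 = 85.8→86, 235 − 131.6 = 103.4→103) → #1A5667

#2C90AE, #2987A2, #1A5667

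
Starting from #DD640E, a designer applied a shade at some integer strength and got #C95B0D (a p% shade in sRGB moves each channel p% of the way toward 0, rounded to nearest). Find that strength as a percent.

9%

#DD640E is rgb(221, 100, 14); #C95B0D is rgb(201, 91, 13).
On the R channel (widest range): 201 ≈ 221 + (p/100)(0 − 221), so p ≈ 100×(201 − 221)/(0 − 221) = -2000/-221 = 9.05.
p = 9 reproduces all three channels after rounding.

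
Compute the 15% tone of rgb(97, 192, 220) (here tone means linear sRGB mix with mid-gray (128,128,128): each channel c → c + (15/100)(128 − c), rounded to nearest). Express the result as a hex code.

#66B6CE

Per channel, c → c + 0.15(128 − c):
  R: 97 + 0.15×(128−97) = 97 + 4.65 = 101.65 → 102
  G: 192 − 9.6 = 182.4 → 182
  B: 220 − 13.8 = 206.2 → 206
rgb(102, 182, 206) = #66B6CE.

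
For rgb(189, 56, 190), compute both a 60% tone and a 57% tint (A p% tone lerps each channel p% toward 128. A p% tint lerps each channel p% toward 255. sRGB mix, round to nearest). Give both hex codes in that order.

#986399, #e3a9e3

60% tone:
  R: 189 + 0.6×(128−189) = 189 − 36.6 = 152.4 → 152
  G: 56 + 0.6×(128−56) = 56 + 43.2 = 99.2 → 99
  B: 190 − 37.2 = 152.8 → 153
  → #986399
57% tint:
  R: 189 + 37.62 = 226.62 → 227
  G: 56 + 0.57×(255−56) = 56 + 113.43 = 169.43 → 169
  B: 190 + 0.57×(255−190) = 190 + 37.05 = 227.05 → 227
  → #e3a9e3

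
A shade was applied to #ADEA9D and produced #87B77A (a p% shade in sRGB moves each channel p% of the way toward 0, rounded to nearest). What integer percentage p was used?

22%

#ADEA9D is rgb(173, 234, 157); #87B77A is rgb(135, 183, 122).
On the G channel (widest range): 183 ≈ 234 + (p/100)(0 − 234), so p ≈ 100×(183 − 234)/(0 − 234) = -5100/-234 = 21.79.
p = 22 reproduces all three channels after rounding.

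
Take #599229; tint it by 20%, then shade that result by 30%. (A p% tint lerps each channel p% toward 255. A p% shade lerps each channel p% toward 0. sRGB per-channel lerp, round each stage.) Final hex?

#55763B

#599229 is rgb(89, 146, 41).
A 20% tint moves each channel 20% toward 255:
  R: 89 + 0.2×(255−89) = 89 + 33.2 = 122.2 → 122
  G: 146 + 21.8 = 167.8 → 168
  B: 41 + 0.2×(255−41) = 41 + 42.8 = 83.8 → 84
After the tint: rgb(122, 168, 84) = #7AA854.
Lerp each channel 30% toward 0:
  R: 122 − 36.6 = 85.4 → 85
  G: 168 − 50.4 = 117.6 → 118
  B: 84 − 25.2 = 58.8 → 59
rgb(85, 118, 59) = #55763B.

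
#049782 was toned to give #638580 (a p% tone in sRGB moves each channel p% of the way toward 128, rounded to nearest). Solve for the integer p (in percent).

#049782 is rgb(4, 151, 130); #638580 is rgb(99, 133, 128).
On the R channel (widest range): 99 ≈ 4 + (p/100)(128 − 4), so p ≈ 100×(99 − 4)/(128 − 4) = 9500/124 = 76.61.
p = 77 reproduces all three channels after rounding.

77%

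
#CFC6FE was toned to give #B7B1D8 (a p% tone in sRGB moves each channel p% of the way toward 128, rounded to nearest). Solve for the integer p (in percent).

#CFC6FE is rgb(207, 198, 254); #B7B1D8 is rgb(183, 177, 216).
On the B channel (widest range): 216 ≈ 254 + (p/100)(128 − 254), so p ≈ 100×(216 − 254)/(128 − 254) = -3800/-126 = 30.16.
p = 30 reproduces all three channels after rounding.

30%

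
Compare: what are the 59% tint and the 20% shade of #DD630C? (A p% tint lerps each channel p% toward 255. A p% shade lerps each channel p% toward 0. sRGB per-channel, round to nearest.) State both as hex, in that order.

#F1BF9B, #B14F0A

#DD630C is rgb(221, 99, 12).
59% tint:
  R: 221 + 20.06 = 241.06 → 241
  G: 99 + 0.59×(255−99) = 99 + 92.04 = 191.04 → 191
  B: 12 + 0.59×(255−12) = 12 + 143.37 = 155.37 → 155
  → #F1BF9B
20% shade:
  R: 221 − 44.2 = 176.8 → 177
  G: 99 − 19.8 = 79.2 → 79
  B: 12 − 2.4 = 9.6 → 10
  → #B14F0A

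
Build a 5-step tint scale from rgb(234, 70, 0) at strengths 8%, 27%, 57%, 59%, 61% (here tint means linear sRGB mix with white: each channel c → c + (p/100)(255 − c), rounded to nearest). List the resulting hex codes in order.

#EC5514, #F07845, #F6AF91, #F6B396, #F7B79C

8%: (234 + 1.68 = 235.68→236, 70 + 14.8 = 84.8→85, 0 + 20.4 = 20.4→20) → #EC5514
27%: (234 + 5.67 = 239.67→240, 70 + 49.95 = 119.95→120, 0 + 68.85 = 68.85→69) → #F07845
57%: (234 + 11.97 = 245.97→246, 70 + 105.45 = 175.45→175, 0 + 145.35 = 145.35→145) → #F6AF91
59%: (234 + 12.39 = 246.39→246, 70 + 109.15 = 179.15→179, 0 + 150.45 = 150.45→150) → #F6B396
61%: (234 + 12.81 = 246.81→247, 70 + 112.85 = 182.85→183, 0 + 155.55 = 155.55→156) → #F7B79C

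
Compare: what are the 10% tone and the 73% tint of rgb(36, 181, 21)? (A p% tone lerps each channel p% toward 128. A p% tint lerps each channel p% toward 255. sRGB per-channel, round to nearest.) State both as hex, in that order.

10% tone:
  R: 36 + 9.2 = 45.2 → 45
  G: 181 + 0.1×(128−181) = 181 − 5.3 = 175.7 → 176
  B: 21 + 0.1×(128−21) = 21 + 10.7 = 31.7 → 32
  → #2db020
73% tint:
  R: 36 + 159.87 = 195.87 → 196
  G: 181 + 54.02 = 235.02 → 235
  B: 21 + 0.73×(255−21) = 21 + 170.82 = 191.82 → 192
  → #c4ebc0

#2db020, #c4ebc0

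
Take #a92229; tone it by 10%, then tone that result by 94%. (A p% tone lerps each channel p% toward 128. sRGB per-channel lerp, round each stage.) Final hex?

#a92229 is rgb(169, 34, 41).
Per channel, c → c + 0.1(128 − c):
  R: 169 + 0.1×(128−169) = 169 − 4.1 = 164.9 → 165
  G: 34 + 0.1×(128−34) = 34 + 9.4 = 43.4 → 43
  B: 41 + 8.7 = 49.7 → 50
After the tone: rgb(165, 43, 50) = #a52b32.
Lerp each channel 94% toward 128:
  R: 165 + 0.94×(128−165) = 165 − 34.78 = 130.22 → 130
  G: 43 + 0.94×(128−43) = 43 + 79.9 = 122.9 → 123
  B: 50 + 0.94×(128−50) = 50 + 73.32 = 123.32 → 123
rgb(130, 123, 123) = #827b7b.

#827b7b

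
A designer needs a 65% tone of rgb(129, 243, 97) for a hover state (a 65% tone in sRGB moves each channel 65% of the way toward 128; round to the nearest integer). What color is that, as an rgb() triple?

Lerp each channel 65% toward 128:
  R: 129 − 0.65 = 128.35 → 128
  G: 243 − 74.75 = 168.25 → 168
  B: 97 + 0.65×(128−97) = 97 + 20.15 = 117.15 → 117

rgb(128, 168, 117)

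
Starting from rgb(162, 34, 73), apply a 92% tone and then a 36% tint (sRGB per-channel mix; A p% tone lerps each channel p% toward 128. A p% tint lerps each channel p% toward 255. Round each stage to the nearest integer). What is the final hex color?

#B0A9AB

Lerp each channel 92% toward 128:
  R: 162 − 31.28 = 130.72 → 131
  G: 34 + 86.48 = 120.48 → 120
  B: 73 + 0.92×(128−73) = 73 + 50.6 = 123.6 → 124
After the tone: rgb(131, 120, 124) = #83787C.
Lerp each channel 36% toward 255:
  R: 131 + 44.64 = 175.64 → 176
  G: 120 + 0.36×(255−120) = 120 + 48.6 = 168.6 → 169
  B: 124 + 0.36×(255−124) = 124 + 47.16 = 171.16 → 171
rgb(176, 169, 171) = #B0A9AB.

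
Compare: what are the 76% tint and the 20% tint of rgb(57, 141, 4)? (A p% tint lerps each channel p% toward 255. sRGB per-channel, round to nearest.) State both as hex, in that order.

#cfe4c3, #61a436

76% tint:
  R: 57 + 0.76×(255−57) = 57 + 150.48 = 207.48 → 207
  G: 141 + 86.64 = 227.64 → 228
  B: 4 + 0.76×(255−4) = 4 + 190.76 = 194.76 → 195
  → #cfe4c3
20% tint:
  R: 57 + 39.6 = 96.6 → 97
  G: 141 + 22.8 = 163.8 → 164
  B: 4 + 0.2×(255−4) = 4 + 50.2 = 54.2 → 54
  → #61a436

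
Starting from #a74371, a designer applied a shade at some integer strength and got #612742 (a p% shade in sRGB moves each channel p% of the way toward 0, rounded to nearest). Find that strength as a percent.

#a74371 is rgb(167, 67, 113); #612742 is rgb(97, 39, 66).
On the R channel (widest range): 97 ≈ 167 + (p/100)(0 − 167), so p ≈ 100×(97 − 167)/(0 − 167) = -7000/-167 = 41.92.
p = 42 reproduces all three channels after rounding.

42%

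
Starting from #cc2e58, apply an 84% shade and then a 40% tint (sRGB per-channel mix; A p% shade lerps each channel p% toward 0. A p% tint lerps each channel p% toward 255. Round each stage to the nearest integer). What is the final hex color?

#7a6a6e

#cc2e58 is rgb(204, 46, 88).
Lerp each channel 84% toward 0:
  R: 204 + 0.84×(0−204) = 204 − 171.36 = 32.64 → 33
  G: 46 + 0.84×(0−46) = 46 − 38.64 = 7.36 → 7
  B: 88 + 0.84×(0−88) = 88 − 73.92 = 14.08 → 14
After the shade: rgb(33, 7, 14) = #21070e.
A 40% tint moves each channel 40% toward 255:
  R: 33 + 0.4×(255−33) = 33 + 88.8 = 121.8 → 122
  G: 7 + 0.4×(255−7) = 7 + 99.2 = 106.2 → 106
  B: 14 + 96.4 = 110.4 → 110
rgb(122, 106, 110) = #7a6a6e.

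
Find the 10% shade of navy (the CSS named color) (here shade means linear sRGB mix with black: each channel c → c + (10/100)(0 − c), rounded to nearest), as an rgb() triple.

rgb(0, 0, 115)

CSS navy is rgb(0, 0, 128).
Lerp each channel 10% toward 0:
  R: 0 + 0.1×(0−0) = 0 + 0 = 0 → 0
  G: 0 + 0.1×(0−0) = 0 + 0 = 0 → 0
  B: 128 + 0.1×(0−128) = 128 − 12.8 = 115.2 → 115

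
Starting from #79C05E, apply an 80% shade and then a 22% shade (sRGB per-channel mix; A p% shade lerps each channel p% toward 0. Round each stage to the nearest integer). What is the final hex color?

#79C05E is rgb(121, 192, 94).
An 80% shade moves each channel 80% toward 0:
  R: 121 − 96.8 = 24.2 → 24
  G: 192 − 153.6 = 38.4 → 38
  B: 94 − 75.2 = 18.8 → 19
After the shade: rgb(24, 38, 19) = #182613.
Lerp each channel 22% toward 0:
  R: 24 + 0.22×(0−24) = 24 − 5.28 = 18.72 → 19
  G: 38 + 0.22×(0−38) = 38 − 8.36 = 29.64 → 30
  B: 19 − 4.18 = 14.82 → 15
rgb(19, 30, 15) = #131E0F.

#131E0F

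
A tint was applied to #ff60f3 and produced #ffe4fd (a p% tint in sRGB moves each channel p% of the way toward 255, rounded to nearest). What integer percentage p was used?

83%

#ff60f3 is rgb(255, 96, 243); #ffe4fd is rgb(255, 228, 253).
On the G channel (widest range): 228 ≈ 96 + (p/100)(255 − 96), so p ≈ 100×(228 − 96)/(255 − 96) = 13200/159 = 83.02.
p = 83 reproduces all three channels after rounding.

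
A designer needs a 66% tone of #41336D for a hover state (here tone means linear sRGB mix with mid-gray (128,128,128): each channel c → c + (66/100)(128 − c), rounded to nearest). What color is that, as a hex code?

#6B667A

#41336D is rgb(65, 51, 109).
Lerp each channel 66% toward 128:
  R: 65 + 41.58 = 106.58 → 107
  G: 51 + 50.82 = 101.82 → 102
  B: 109 + 12.54 = 121.54 → 122
rgb(107, 102, 122) = #6B667A.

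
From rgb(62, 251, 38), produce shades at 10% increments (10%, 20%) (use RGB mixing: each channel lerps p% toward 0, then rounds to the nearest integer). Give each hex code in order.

#38e222, #32c91e

10%: (62 − 6.2 = 55.8→56, 251 − 25.1 = 225.9→226, 38 − 3.8 = 34.2→34) → #38e222
20%: (62 − 12.4 = 49.6→50, 251 − 50.2 = 200.8→201, 38 − 7.6 = 30.4→30) → #32c91e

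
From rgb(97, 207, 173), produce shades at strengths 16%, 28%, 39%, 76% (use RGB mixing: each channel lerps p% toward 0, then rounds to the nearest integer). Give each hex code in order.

#51AE91, #46957D, #3B7E6A, #17322A

16%: (97 − 15.52 = 81.48→81, 207 − 33.12 = 173.88→174, 173 − 27.68 = 145.32→145) → #51AE91
28%: (97 − 27.16 = 69.84→70, 207 − 57.96 = 149.04→149, 173 − 48.44 = 124.56→125) → #46957D
39%: (97 − 37.83 = 59.17→59, 207 − 80.73 = 126.27→126, 173 − 67.47 = 105.53→106) → #3B7E6A
76%: (97 − 73.72 = 23.28→23, 207 − 157.32 = 49.68→50, 173 − 131.48 = 41.52→42) → #17322A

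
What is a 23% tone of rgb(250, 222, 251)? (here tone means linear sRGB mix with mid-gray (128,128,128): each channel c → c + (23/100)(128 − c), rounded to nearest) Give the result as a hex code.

A 23% tone moves each channel 23% toward 128:
  R: 250 − 28.06 = 221.94 → 222
  G: 222 − 21.62 = 200.38 → 200
  B: 251 − 28.29 = 222.71 → 223
rgb(222, 200, 223) = #DEC8DF.

#DEC8DF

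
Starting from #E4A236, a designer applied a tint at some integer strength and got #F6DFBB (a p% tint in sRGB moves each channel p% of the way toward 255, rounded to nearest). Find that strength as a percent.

#E4A236 is rgb(228, 162, 54); #F6DFBB is rgb(246, 223, 187).
On the B channel (widest range): 187 ≈ 54 + (p/100)(255 − 54), so p ≈ 100×(187 − 54)/(255 − 54) = 13300/201 = 66.17.
p = 66 reproduces all three channels after rounding.

66%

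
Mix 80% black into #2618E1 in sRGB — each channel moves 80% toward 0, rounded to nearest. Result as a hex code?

#2618E1 is rgb(38, 24, 225).
Lerp each channel 80% toward 0:
  R: 38 − 30.4 = 7.6 → 8
  G: 24 − 19.2 = 4.8 → 5
  B: 225 + 0.8×(0−225) = 225 − 180 = 45 → 45
rgb(8, 5, 45) = #08052D.

#08052D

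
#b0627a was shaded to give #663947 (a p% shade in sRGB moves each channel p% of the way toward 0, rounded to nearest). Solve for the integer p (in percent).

42%

#b0627a is rgb(176, 98, 122); #663947 is rgb(102, 57, 71).
On the R channel (widest range): 102 ≈ 176 + (p/100)(0 − 176), so p ≈ 100×(102 − 176)/(0 − 176) = -7400/-176 = 42.05.
p = 42 reproduces all three channels after rounding.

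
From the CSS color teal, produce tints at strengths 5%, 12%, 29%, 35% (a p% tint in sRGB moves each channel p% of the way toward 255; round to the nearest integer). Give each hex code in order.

#0D8686, #1F8F8F, #4AA5A5, #59ACAC

CSS teal is rgb(0, 128, 128).
5%: (0 + 12.75 = 12.75→13, 128 + 6.35 = 134.35→134, 128 + 6.35 = 134.35→134) → #0D8686
12%: (0 + 30.6 = 30.6→31, 128 + 15.24 = 143.24→143, 128 + 15.24 = 143.24→143) → #1F8F8F
29%: (0 + 73.95 = 73.95→74, 128 + 36.83 = 164.83→165, 128 + 36.83 = 164.83→165) → #4AA5A5
35%: (0 + 89.25 = 89.25→89, 128 + 44.45 = 172.45→172, 128 + 44.45 = 172.45→172) → #59ACAC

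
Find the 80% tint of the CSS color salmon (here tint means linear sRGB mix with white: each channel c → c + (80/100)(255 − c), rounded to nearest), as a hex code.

CSS salmon is rgb(250, 128, 114).
Per channel, c → c + 0.8(255 − c):
  R: 250 + 0.8×(255−250) = 250 + 4 = 254 → 254
  G: 128 + 101.6 = 229.6 → 230
  B: 114 + 112.8 = 226.8 → 227
rgb(254, 230, 227) = #fee6e3.

#fee6e3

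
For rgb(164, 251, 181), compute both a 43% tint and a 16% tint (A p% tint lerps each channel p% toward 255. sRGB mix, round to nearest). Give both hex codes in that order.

#cbfdd5, #b3fcc1

43% tint:
  R: 164 + 0.43×(255−164) = 164 + 39.13 = 203.13 → 203
  G: 251 + 0.43×(255−251) = 251 + 1.72 = 252.72 → 253
  B: 181 + 31.82 = 212.82 → 213
  → #cbfdd5
16% tint:
  R: 164 + 0.16×(255−164) = 164 + 14.56 = 178.56 → 179
  G: 251 + 0.64 = 251.64 → 252
  B: 181 + 11.84 = 192.84 → 193
  → #b3fcc1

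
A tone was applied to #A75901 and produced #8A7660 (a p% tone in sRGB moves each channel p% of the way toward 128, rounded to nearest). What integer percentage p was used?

75%

#A75901 is rgb(167, 89, 1); #8A7660 is rgb(138, 118, 96).
On the B channel (widest range): 96 ≈ 1 + (p/100)(128 − 1), so p ≈ 100×(96 − 1)/(128 − 1) = 9500/127 = 74.80.
p = 75 reproduces all three channels after rounding.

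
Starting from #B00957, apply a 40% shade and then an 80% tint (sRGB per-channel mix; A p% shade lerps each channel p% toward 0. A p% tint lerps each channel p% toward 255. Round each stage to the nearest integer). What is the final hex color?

#B00957 is rgb(176, 9, 87).
Per channel, c → c + 0.4(0 − c):
  R: 176 − 70.4 = 105.6 → 106
  G: 9 − 3.6 = 5.4 → 5
  B: 87 − 34.8 = 52.2 → 52
After the shade: rgb(106, 5, 52) = #6A0534.
Per channel, c → c + 0.8(255 − c):
  R: 106 + 119.2 = 225.2 → 225
  G: 5 + 0.8×(255−5) = 5 + 200 = 205 → 205
  B: 52 + 0.8×(255−52) = 52 + 162.4 = 214.4 → 214
rgb(225, 205, 214) = #E1CDD6.

#E1CDD6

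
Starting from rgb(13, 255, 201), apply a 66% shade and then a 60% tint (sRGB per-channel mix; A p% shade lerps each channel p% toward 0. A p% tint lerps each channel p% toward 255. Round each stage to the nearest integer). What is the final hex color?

#9BBCB4

Per channel, c → c + 0.66(0 − c):
  R: 13 + 0.66×(0−13) = 13 − 8.58 = 4.42 → 4
  G: 255 − 168.3 = 86.7 → 87
  B: 201 + 0.66×(0−201) = 201 − 132.66 = 68.34 → 68
After the shade: rgb(4, 87, 68) = #045744.
Per channel, c → c + 0.6(255 − c):
  R: 4 + 0.6×(255−4) = 4 + 150.6 = 154.6 → 155
  G: 87 + 100.8 = 187.8 → 188
  B: 68 + 0.6×(255−68) = 68 + 112.2 = 180.2 → 180
rgb(155, 188, 180) = #9BBCB4.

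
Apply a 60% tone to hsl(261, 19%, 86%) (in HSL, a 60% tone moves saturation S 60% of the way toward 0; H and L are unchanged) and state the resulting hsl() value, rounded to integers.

S moves 60% from 19 toward 0: 19 − 11.4 = 7.6 → 8.
H and L are unchanged.

hsl(261, 8%, 86%)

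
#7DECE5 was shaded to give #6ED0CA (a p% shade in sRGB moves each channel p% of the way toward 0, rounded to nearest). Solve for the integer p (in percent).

12%

#7DECE5 is rgb(125, 236, 229); #6ED0CA is rgb(110, 208, 202).
On the G channel (widest range): 208 ≈ 236 + (p/100)(0 − 236), so p ≈ 100×(208 − 236)/(0 − 236) = -2800/-236 = 11.86.
p = 12 reproduces all three channels after rounding.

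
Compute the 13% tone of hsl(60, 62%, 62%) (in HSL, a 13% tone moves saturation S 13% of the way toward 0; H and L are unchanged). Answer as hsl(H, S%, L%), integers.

hsl(60, 54%, 62%)

S moves 13% from 62 toward 0: 62 − 8.06 = 53.94 → 54.
H and L are unchanged.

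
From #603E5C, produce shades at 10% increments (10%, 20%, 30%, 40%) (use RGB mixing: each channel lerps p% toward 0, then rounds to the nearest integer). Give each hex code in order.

#563853, #4D324A, #432B40, #3A2537

#603E5C is rgb(96, 62, 92).
10%: (96 − 9.6 = 86.4→86, 62 − 6.2 = 55.8→56, 92 − 9.2 = 82.8→83) → #563853
20%: (96 − 19.2 = 76.8→77, 62 − 12.4 = 49.6→50, 92 − 18.4 = 73.6→74) → #4D324A
30%: (96 − 28.8 = 67.2→67, 62 − 18.6 = 43.4→43, 92 − 27.6 = 64.4→64) → #432B40
40%: (96 − 38.4 = 57.6→58, 62 − 24.8 = 37.2→37, 92 − 36.8 = 55.2→55) → #3A2537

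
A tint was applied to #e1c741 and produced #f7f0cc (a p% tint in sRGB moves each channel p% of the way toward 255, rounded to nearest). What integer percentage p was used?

73%

#e1c741 is rgb(225, 199, 65); #f7f0cc is rgb(247, 240, 204).
On the B channel (widest range): 204 ≈ 65 + (p/100)(255 − 65), so p ≈ 100×(204 − 65)/(255 − 65) = 13900/190 = 73.16.
p = 73 reproduces all three channels after rounding.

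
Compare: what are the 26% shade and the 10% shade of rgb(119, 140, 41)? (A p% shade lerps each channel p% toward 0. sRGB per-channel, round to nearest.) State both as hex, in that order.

#58681e, #6b7e25

26% shade:
  R: 119 + 0.26×(0−119) = 119 − 30.94 = 88.06 → 88
  G: 140 − 36.4 = 103.6 → 104
  B: 41 + 0.26×(0−41) = 41 − 10.66 = 30.34 → 30
  → #58681e
10% shade:
  R: 119 − 11.9 = 107.1 → 107
  G: 140 + 0.1×(0−140) = 140 − 14 = 126 → 126
  B: 41 − 4.1 = 36.9 → 37
  → #6b7e25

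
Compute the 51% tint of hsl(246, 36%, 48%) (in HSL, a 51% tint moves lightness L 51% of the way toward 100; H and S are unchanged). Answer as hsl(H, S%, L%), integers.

L moves 51% from 48 toward 100: 48 + 26.52 = 74.52 → 75.
H and S are unchanged.

hsl(246, 36%, 75%)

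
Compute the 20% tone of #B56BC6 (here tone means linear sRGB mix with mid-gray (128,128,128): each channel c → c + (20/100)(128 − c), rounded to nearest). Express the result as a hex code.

#B56BC6 is rgb(181, 107, 198).
Lerp each channel 20% toward 128:
  R: 181 + 0.2×(128−181) = 181 − 10.6 = 170.4 → 170
  G: 107 + 4.2 = 111.2 → 111
  B: 198 + 0.2×(128−198) = 198 − 14 = 184 → 184
rgb(170, 111, 184) = #AA6FB8.

#AA6FB8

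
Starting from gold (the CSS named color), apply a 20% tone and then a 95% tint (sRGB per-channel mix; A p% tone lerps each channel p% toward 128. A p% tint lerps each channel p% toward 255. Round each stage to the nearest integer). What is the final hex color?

#fefcf4

CSS gold is rgb(255, 215, 0).
Per channel, c → c + 0.2(128 − c):
  R: 255 − 25.4 = 229.6 → 230
  G: 215 + 0.2×(128−215) = 215 − 17.4 = 197.6 → 198
  B: 0 + 0.2×(128−0) = 0 + 25.6 = 25.6 → 26
After the tone: rgb(230, 198, 26) = #e6c61a.
Per channel, c → c + 0.95(255 − c):
  R: 230 + 0.95×(255−230) = 230 + 23.75 = 253.75 → 254
  G: 198 + 0.95×(255−198) = 198 + 54.15 = 252.15 → 252
  B: 26 + 0.95×(255−26) = 26 + 217.55 = 243.55 → 244
rgb(254, 252, 244) = #fefcf4.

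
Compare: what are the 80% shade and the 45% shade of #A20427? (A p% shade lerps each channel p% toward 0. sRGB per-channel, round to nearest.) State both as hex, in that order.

#200108, #590215

#A20427 is rgb(162, 4, 39).
80% shade:
  R: 162 − 129.6 = 32.4 → 32
  G: 4 + 0.8×(0−4) = 4 − 3.2 = 0.8 → 1
  B: 39 − 31.2 = 7.8 → 8
  → #200108
45% shade:
  R: 162 + 0.45×(0−162) = 162 − 72.9 = 89.1 → 89
  G: 4 + 0.45×(0−4) = 4 − 1.8 = 2.2 → 2
  B: 39 + 0.45×(0−39) = 39 − 17.55 = 21.45 → 21
  → #590215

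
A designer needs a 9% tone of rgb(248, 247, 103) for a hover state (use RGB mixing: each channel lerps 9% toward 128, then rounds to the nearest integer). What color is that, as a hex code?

#EDEC69

A 9% tone moves each channel 9% toward 128:
  R: 248 − 10.8 = 237.2 → 237
  G: 247 + 0.09×(128−247) = 247 − 10.71 = 236.29 → 236
  B: 103 + 0.09×(128−103) = 103 + 2.25 = 105.25 → 105
rgb(237, 236, 105) = #EDEC69.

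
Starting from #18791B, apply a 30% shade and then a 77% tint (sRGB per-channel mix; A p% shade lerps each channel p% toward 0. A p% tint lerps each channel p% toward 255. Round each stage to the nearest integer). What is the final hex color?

#18791B is rgb(24, 121, 27).
A 30% shade moves each channel 30% toward 0:
  R: 24 + 0.3×(0−24) = 24 − 7.2 = 16.8 → 17
  G: 121 + 0.3×(0−121) = 121 − 36.3 = 84.7 → 85
  B: 27 + 0.3×(0−27) = 27 − 8.1 = 18.9 → 19
After the shade: rgb(17, 85, 19) = #115513.
A 77% tint moves each channel 77% toward 255:
  R: 17 + 183.26 = 200.26 → 200
  G: 85 + 0.77×(255−85) = 85 + 130.9 = 215.9 → 216
  B: 19 + 0.77×(255−19) = 19 + 181.72 = 200.72 → 201
rgb(200, 216, 201) = #C8D8C9.

#C8D8C9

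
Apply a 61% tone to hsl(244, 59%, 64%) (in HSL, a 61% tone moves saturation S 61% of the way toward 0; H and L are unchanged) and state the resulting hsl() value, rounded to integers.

S moves 61% from 59 toward 0: 59 − 35.99 = 23.01 → 23.
H and L are unchanged.

hsl(244, 23%, 64%)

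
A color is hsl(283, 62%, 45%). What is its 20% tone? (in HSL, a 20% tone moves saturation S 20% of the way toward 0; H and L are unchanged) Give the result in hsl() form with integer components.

S moves 20% from 62 toward 0: 62 − 12.4 = 49.6 → 50.
H and L are unchanged.

hsl(283, 50%, 45%)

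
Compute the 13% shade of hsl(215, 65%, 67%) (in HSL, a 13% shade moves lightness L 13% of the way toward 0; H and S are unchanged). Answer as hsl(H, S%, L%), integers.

hsl(215, 65%, 58%)

L moves 13% from 67 toward 0: 67 − 8.71 = 58.29 → 58.
H and S are unchanged.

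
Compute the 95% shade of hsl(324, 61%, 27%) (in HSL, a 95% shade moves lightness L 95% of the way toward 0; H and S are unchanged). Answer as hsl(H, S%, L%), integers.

L moves 95% from 27 toward 0: 27 − 25.65 = 1.35 → 1.
H and S are unchanged.

hsl(324, 61%, 1%)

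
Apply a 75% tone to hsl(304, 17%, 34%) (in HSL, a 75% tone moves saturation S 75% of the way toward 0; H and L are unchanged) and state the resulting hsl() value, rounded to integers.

hsl(304, 4%, 34%)

S moves 75% from 17 toward 0: 17 − 12.75 = 4.25 → 4.
H and L are unchanged.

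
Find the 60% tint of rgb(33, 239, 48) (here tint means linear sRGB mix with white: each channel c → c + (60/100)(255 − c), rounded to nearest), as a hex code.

#a6f9ac

A 60% tint moves each channel 60% toward 255:
  R: 33 + 133.2 = 166.2 → 166
  G: 239 + 9.6 = 248.6 → 249
  B: 48 + 0.6×(255−48) = 48 + 124.2 = 172.2 → 172
rgb(166, 249, 172) = #a6f9ac.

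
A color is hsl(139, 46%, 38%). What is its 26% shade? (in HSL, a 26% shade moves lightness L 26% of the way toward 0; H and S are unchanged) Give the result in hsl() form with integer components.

hsl(139, 46%, 28%)

L moves 26% from 38 toward 0: 38 − 9.88 = 28.12 → 28.
H and S are unchanged.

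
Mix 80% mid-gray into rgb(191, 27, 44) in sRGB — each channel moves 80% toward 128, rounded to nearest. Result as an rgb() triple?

Lerp each channel 80% toward 128:
  R: 191 − 50.4 = 140.6 → 141
  G: 27 + 0.8×(128−27) = 27 + 80.8 = 107.8 → 108
  B: 44 + 0.8×(128−44) = 44 + 67.2 = 111.2 → 111

rgb(141, 108, 111)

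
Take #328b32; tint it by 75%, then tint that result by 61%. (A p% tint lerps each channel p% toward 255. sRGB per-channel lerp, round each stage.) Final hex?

#ebf4eb

#328b32 is rgb(50, 139, 50).
Per channel, c → c + 0.75(255 − c):
  R: 50 + 153.75 = 203.75 → 204
  G: 139 + 0.75×(255−139) = 139 + 87 = 226 → 226
  B: 50 + 153.75 = 203.75 → 204
After the tint: rgb(204, 226, 204) = #cce2cc.
Per channel, c → c + 0.61(255 − c):
  R: 204 + 0.61×(255−204) = 204 + 31.11 = 235.11 → 235
  G: 226 + 0.61×(255−226) = 226 + 17.69 = 243.69 → 244
  B: 204 + 31.11 = 235.11 → 235
rgb(235, 244, 235) = #ebf4eb.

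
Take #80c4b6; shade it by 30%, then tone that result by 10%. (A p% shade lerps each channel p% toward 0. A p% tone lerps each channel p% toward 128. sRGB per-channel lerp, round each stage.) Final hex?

#5e887f

#80c4b6 is rgb(128, 196, 182).
A 30% shade moves each channel 30% toward 0:
  R: 128 + 0.3×(0−128) = 128 − 38.4 = 89.6 → 90
  G: 196 + 0.3×(0−196) = 196 − 58.8 = 137.2 → 137
  B: 182 + 0.3×(0−182) = 182 − 54.6 = 127.4 → 127
After the shade: rgb(90, 137, 127) = #5a897f.
Lerp each channel 10% toward 128:
  R: 90 + 0.1×(128−90) = 90 + 3.8 = 93.8 → 94
  G: 137 + 0.1×(128−137) = 137 − 0.9 = 136.1 → 136
  B: 127 + 0.1×(128−127) = 127 + 0.1 = 127.1 → 127
rgb(94, 136, 127) = #5e887f.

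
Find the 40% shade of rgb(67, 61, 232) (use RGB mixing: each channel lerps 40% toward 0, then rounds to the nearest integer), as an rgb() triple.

rgb(40, 37, 139)

A 40% shade moves each channel 40% toward 0:
  R: 67 + 0.4×(0−67) = 67 − 26.8 = 40.2 → 40
  G: 61 + 0.4×(0−61) = 61 − 24.4 = 36.6 → 37
  B: 232 − 92.8 = 139.2 → 139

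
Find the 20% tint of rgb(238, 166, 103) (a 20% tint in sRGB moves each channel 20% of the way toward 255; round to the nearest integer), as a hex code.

#F1B885

Per channel, c → c + 0.2(255 − c):
  R: 238 + 0.2×(255−238) = 238 + 3.4 = 241.4 → 241
  G: 166 + 0.2×(255−166) = 166 + 17.8 = 183.8 → 184
  B: 103 + 30.4 = 133.4 → 133
rgb(241, 184, 133) = #F1B885.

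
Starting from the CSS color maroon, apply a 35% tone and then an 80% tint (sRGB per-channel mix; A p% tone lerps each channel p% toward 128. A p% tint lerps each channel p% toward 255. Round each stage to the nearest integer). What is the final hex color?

CSS maroon is rgb(128, 0, 0).
Lerp each channel 35% toward 128:
  R: 128 + 0 = 128 → 128
  G: 0 + 0.35×(128−0) = 0 + 44.8 = 44.8 → 45
  B: 0 + 44.8 = 44.8 → 45
After the tone: rgb(128, 45, 45) = #802D2D.
Per channel, c → c + 0.8(255 − c):
  R: 128 + 101.6 = 229.6 → 230
  G: 45 + 0.8×(255−45) = 45 + 168 = 213 → 213
  B: 45 + 0.8×(255−45) = 45 + 168 = 213 → 213
rgb(230, 213, 213) = #E6D5D5.

#E6D5D5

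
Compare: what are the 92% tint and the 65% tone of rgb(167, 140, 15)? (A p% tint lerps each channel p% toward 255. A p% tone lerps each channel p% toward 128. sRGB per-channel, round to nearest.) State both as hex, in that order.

92% tint:
  R: 167 + 80.96 = 247.96 → 248
  G: 140 + 0.92×(255−140) = 140 + 105.8 = 245.8 → 246
  B: 15 + 0.92×(255−15) = 15 + 220.8 = 235.8 → 236
  → #f8f6ec
65% tone:
  R: 167 + 0.65×(128−167) = 167 − 25.35 = 141.65 → 142
  G: 140 + 0.65×(128−140) = 140 − 7.8 = 132.2 → 132
  B: 15 + 0.65×(128−15) = 15 + 73.45 = 88.45 → 88
  → #8e8458

#f8f6ec, #8e8458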